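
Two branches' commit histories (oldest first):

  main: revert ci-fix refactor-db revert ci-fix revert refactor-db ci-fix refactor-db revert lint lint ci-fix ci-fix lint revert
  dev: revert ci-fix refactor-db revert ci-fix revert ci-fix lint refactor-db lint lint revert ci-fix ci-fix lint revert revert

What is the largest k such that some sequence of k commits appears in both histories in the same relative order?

14

Taking revert at main[1]=dev[1], ci-fix at main[2]=dev[2], refactor-db at main[3]=dev[3], revert at main[4]=dev[4], ci-fix at main[5]=dev[5], revert at main[6]=dev[6], ci-fix at main[8]=dev[7], refactor-db at main[9]=dev[9], lint at main[11]=dev[10], lint at main[12]=dev[11], ci-fix at main[13]=dev[13], ci-fix at main[14]=dev[14], lint at main[15]=dev[15], revert at main[16]=dev[17] gives a common subsequence of length 14. dp[16][17] = 14 confirms this is the maximum.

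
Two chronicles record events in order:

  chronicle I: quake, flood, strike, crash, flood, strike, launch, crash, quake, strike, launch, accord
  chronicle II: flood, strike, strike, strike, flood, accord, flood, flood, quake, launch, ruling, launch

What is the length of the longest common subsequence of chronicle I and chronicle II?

5

Match flood at chronicle I[2]=chronicle II[1], then strike at chronicle I[3]=chronicle II[4], then flood at chronicle I[5]=chronicle II[8], then launch at chronicle I[7]=chronicle II[10], then launch at chronicle I[11]=chronicle II[12] — 5 events in the same relative order in both. The LCS DP gives dp[12][12] = 5, so this is optimal.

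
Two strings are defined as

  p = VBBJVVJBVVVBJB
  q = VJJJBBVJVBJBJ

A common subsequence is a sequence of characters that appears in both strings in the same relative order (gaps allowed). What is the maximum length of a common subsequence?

Taking V (p #1, q #1); then B (p #2, q #5); then B (p #3, q #6); then V (p #6, q #7); then J (p #7, q #8); then V (p #11, q #9); then B (p #12, q #10); then J (p #13, q #11); then B (p #14, q #12) gives a common subsequence of length 9. Since dp[14][13] = 9, nothing longer is possible.

9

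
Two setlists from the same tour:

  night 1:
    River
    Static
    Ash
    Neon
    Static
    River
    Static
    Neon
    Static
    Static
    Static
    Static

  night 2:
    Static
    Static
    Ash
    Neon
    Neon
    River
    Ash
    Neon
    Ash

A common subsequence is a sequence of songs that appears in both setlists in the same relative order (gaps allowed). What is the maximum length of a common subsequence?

Taking Static [2,2] → Ash [3,3] → Neon [4,5] → River [6,6] → Neon [8,8] gives a common subsequence of length 5. dp[12][9] = 5 confirms this is the maximum.

5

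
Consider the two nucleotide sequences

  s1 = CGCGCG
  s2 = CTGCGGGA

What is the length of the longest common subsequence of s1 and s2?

Let dp[i][j] be the LCS length of the first i bases of s1 and the first j bases of s2. dp[i][j] = dp[i-1][j-1]+1 when the i-th and j-th bases match, else max(dp[i-1][j], dp[i][j-1]).
    ·  C  T  G  C  G  G  G  A
 ·  0  0  0  0  0  0  0  0  0
 C  0  1  1  1  1  1  1  1  1
 G  0  1  1  2  2  2  2  2  2
 C  0  1  1  2  3  3  3  3  3
 G  0  1  1  2  3  4  4  4  4
 C  0  1  1  2  3  4  4  4  4
 G  0  1  1  2  3  4  5  5  5
dp[6][8] = 5. One LCS (by backtracking along matches): CGCGG.

5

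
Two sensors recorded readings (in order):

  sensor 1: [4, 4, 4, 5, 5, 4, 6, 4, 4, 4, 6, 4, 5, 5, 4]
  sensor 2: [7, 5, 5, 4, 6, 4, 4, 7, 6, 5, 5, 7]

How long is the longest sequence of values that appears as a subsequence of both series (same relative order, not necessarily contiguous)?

Pick 5 [4,2], 5 [5,3], 4 [6,4], 6 [7,5], 4 [8,6], 4 [9,7], 6 [11,9], 5 [13,10], 5 [14,11]; all 9 values appear in both, in order. dp[15][12] = 9 confirms this is the maximum.

9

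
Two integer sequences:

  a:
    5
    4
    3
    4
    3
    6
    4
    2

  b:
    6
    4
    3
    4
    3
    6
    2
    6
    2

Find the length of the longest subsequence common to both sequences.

One common subsequence of length 6: 4 (a #2, b #2) → 3 (a #3, b #3) → 4 (a #4, b #4) → 3 (a #5, b #5) → 6 (a #6, b #8) → 2 (a #8, b #9). dp[8][9] = 6 confirms this is the maximum.

6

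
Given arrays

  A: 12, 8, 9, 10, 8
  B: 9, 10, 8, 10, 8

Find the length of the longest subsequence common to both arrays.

Let dp[i][j] be the LCS length of the first i values of A and the first j values of B. dp[i][j] = dp[i-1][j-1]+1 when the i-th and j-th values match, else max(dp[i-1][j], dp[i][j-1]).
    ·  9 10  8 10  8
 ·  0  0  0  0  0  0
12  0  0  0  0  0  0
 8  0  0  0  1  1  1
 9  0  1  1  1  1  1
10  0  1  2  2  2  2
 8  0  1  2  3  3  3
dp[5][5] = 3. One LCS (by backtracking along matches): 8, 10, 8.

3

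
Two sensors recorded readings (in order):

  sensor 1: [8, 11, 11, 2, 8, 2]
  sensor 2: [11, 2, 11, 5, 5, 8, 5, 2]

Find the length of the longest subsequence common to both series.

4

Pick 11 at sensor 1[2]=sensor 2[1], 11 at sensor 1[3]=sensor 2[3], 8 at sensor 1[5]=sensor 2[6], 2 at sensor 1[6]=sensor 2[8]; all 4 values appear in both, in order. Since dp[6][8] = 4, nothing longer is possible.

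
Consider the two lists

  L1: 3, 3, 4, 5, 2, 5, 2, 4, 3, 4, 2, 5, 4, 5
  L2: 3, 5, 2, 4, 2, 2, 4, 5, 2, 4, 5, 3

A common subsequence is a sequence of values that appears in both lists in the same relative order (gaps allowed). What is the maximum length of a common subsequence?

One common subsequence of length 8: 3 (L1 #1, L2 #1) → 4 (L1 #3, L2 #4) → 2 (L1 #5, L2 #5) → 2 (L1 #7, L2 #6) → 4 (L1 #8, L2 #7) → 2 (L1 #11, L2 #9) → 4 (L1 #13, L2 #10) → 5 (L1 #14, L2 #11), and the DP table's final entry dp[14][12] is also 8, so no common subsequence is longer.

8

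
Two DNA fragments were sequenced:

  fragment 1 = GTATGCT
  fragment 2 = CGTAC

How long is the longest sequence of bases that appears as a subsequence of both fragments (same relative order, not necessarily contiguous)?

4

One common subsequence of length 4: G (fragment 1 #1, fragment 2 #2), T (fragment 1 #2, fragment 2 #3), A (fragment 1 #3, fragment 2 #4), C (fragment 1 #6, fragment 2 #5). dp[7][5] = 4 confirms this is the maximum.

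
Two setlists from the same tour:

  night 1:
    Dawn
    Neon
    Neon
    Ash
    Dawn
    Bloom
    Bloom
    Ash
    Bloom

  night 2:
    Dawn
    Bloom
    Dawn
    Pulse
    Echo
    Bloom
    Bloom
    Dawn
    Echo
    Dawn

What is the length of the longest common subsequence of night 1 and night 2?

4

Taking Dawn (night 1 #1, night 2 #1), then Dawn (night 1 #5, night 2 #3), then Bloom (night 1 #6, night 2 #6), then Bloom (night 1 #7, night 2 #7) gives a common subsequence of length 4. The LCS DP gives dp[9][10] = 4, so this is optimal.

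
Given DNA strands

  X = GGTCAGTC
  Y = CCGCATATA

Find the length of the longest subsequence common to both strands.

Let dp[i][j] be the LCS length of the first i bases of X and the first j bases of Y. dp[i][j] = dp[i-1][j-1]+1 when the i-th and j-th bases match, else max(dp[i-1][j], dp[i][j-1]).
    ·  C  C  G  C  A  T  A  T  A
 ·  0  0  0  0  0  0  0  0  0  0
 G  0  0  0  1  1  1  1  1  1  1
 G  0  0  0  1  1  1  1  1  1  1
 T  0  0  0  1  1  1  2  2  2  2
 C  0  1  1  1  2  2  2  2  2  2
 A  0  1  1  1  2  3  3  3  3  3
 G  0  1  1  2  2  3  3  3  3  3
 T  0  1  1  2  2  3  4  4  4  4
 C  0  1  2  2  3  3  4  4  4  4
dp[8][9] = 4. One LCS (by backtracking along matches): GTAT.

4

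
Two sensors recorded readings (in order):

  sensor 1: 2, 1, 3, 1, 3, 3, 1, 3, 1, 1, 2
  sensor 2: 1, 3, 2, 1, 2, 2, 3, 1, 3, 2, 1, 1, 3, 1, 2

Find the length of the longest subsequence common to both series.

Taking 2 [1,3]; then 1 [2,4]; then 3 [3,7]; then 1 [4,8]; then 3 [5,9]; then 1 [7,12]; then 3 [8,13]; then 1 [10,14]; then 2 [11,15] gives a common subsequence of length 9, and the DP table's final entry dp[11][15] is also 9, so no common subsequence is longer.

9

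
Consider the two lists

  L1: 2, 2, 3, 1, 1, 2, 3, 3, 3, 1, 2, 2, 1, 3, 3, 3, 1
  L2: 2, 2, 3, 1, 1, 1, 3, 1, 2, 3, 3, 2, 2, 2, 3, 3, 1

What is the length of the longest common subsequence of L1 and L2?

13

One common subsequence of length 13: 2 [1,1]; then 2 [2,2]; then 3 [3,3]; then 1 [4,6]; then 1 [5,8]; then 2 [6,9]; then 3 [7,10]; then 3 [8,11]; then 2 [11,13]; then 2 [12,14]; then 3 [15,15]; then 3 [16,16]; then 1 [17,17]. The LCS DP gives dp[17][17] = 13, so this is optimal.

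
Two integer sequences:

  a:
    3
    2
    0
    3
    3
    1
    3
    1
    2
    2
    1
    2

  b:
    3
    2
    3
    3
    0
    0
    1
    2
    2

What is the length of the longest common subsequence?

Taking 3 (a #1, b #1); then 2 (a #2, b #2); then 3 (a #4, b #3); then 3 (a #5, b #4); then 1 (a #8, b #7); then 2 (a #10, b #8); then 2 (a #12, b #9) gives a common subsequence of length 7. The LCS DP gives dp[12][9] = 7, so this is optimal.

7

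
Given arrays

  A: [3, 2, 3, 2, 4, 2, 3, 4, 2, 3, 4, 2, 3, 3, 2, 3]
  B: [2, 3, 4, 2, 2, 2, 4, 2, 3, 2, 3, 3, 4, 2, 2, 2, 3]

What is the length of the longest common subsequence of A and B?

Pick 3 (A #1, B #2) → 2 (A #2, B #5) → 2 (A #4, B #6) → 4 (A #5, B #7) → 2 (A #6, B #8) → 3 (A #7, B #9) → 2 (A #9, B #10) → 3 (A #10, B #12) → 4 (A #11, B #13) → 2 (A #12, B #15) → 2 (A #15, B #16) → 3 (A #16, B #17); all 12 values appear in both, in order. The LCS DP gives dp[16][17] = 12, so this is optimal.

12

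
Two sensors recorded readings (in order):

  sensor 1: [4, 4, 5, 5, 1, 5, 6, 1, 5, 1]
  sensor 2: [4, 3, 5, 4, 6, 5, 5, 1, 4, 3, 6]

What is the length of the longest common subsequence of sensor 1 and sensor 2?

6

Match 4 at sensor 1[1]=sensor 2[1], 4 at sensor 1[2]=sensor 2[4], 5 at sensor 1[3]=sensor 2[6], 5 at sensor 1[4]=sensor 2[7], 1 at sensor 1[5]=sensor 2[8], 6 at sensor 1[7]=sensor 2[11] — 6 values in the same relative order in both. Since dp[10][11] = 6, nothing longer is possible.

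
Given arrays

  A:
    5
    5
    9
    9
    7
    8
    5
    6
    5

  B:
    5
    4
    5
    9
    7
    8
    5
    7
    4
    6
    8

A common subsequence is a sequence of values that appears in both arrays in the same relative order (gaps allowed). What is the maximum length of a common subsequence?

7

One common subsequence of length 7: 5 (A #1, B #1), 5 (A #2, B #3), 9 (A #4, B #4), 7 (A #5, B #5), 8 (A #6, B #6), 5 (A #7, B #7), 6 (A #8, B #10). The LCS DP gives dp[9][11] = 7, so this is optimal.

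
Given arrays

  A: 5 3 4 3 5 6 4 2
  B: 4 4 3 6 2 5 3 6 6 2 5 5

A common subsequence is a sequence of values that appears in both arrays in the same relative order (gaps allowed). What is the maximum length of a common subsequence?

Match 4 (A #3, B #2), 3 (A #4, B #3), 5 (A #5, B #6), 6 (A #6, B #9), 2 (A #8, B #10) — 5 values in the same relative order in both. dp[8][12] = 5 confirms this is the maximum.

5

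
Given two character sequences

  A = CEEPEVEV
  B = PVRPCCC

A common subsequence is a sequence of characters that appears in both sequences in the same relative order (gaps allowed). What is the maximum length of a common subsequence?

Let dp[i][j] be the LCS length of the first i characters of A and the first j characters of B. dp[i][j] = dp[i-1][j-1]+1 when the i-th and j-th characters match, else max(dp[i-1][j], dp[i][j-1]).
    ·  P  V  R  P  C  C  C
 ·  0  0  0  0  0  0  0  0
 C  0  0  0  0  0  1  1  1
 E  0  0  0  0  0  1  1  1
 E  0  0  0  0  0  1  1  1
 P  0  1  1  1  1  1  1  1
 E  0  1  1  1  1  1  1  1
 V  0  1  2  2  2  2  2  2
 E  0  1  2  2  2  2  2  2
 V  0  1  2  2  2  2  2  2
dp[8][7] = 2. One LCS (by backtracking along matches): PV.

2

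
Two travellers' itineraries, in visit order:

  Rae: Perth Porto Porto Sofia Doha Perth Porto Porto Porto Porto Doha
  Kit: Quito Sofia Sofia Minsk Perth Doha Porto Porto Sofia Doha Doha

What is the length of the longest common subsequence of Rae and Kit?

One common subsequence of length 6: Perth at Rae[1]=Kit[5], Porto at Rae[2]=Kit[7], Porto at Rae[3]=Kit[8], Sofia at Rae[4]=Kit[9], Doha at Rae[5]=Kit[10], Doha at Rae[11]=Kit[11]. dp[11][11] = 6 confirms this is the maximum.

6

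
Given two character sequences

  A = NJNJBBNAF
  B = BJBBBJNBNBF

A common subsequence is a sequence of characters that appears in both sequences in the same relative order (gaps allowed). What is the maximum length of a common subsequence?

5

Taking J [2,6], N [3,7], B [5,8], B [6,10], F [9,11] gives a common subsequence of length 5, and the DP table's final entry dp[9][11] is also 5, so no common subsequence is longer.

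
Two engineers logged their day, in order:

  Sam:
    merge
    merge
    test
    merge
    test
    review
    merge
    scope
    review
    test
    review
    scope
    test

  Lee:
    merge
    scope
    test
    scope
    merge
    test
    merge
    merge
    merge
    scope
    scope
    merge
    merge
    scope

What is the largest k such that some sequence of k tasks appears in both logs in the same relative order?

7

Pick merge [1,1], then merge [2,5], then test [3,6], then merge [4,8], then merge [7,9], then scope [8,11], then scope [12,14]; all 7 tasks appear in both, in order. The LCS DP gives dp[13][14] = 7, so this is optimal.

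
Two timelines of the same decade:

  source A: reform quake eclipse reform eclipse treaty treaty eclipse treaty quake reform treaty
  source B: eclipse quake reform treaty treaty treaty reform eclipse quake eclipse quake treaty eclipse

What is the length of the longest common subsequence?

7

One common subsequence of length 7: quake (source A #2, source B #2), reform (source A #4, source B #3), treaty (source A #6, source B #5), treaty (source A #7, source B #6), eclipse (source A #8, source B #10), quake (source A #10, source B #11), treaty (source A #12, source B #12). The LCS DP gives dp[12][13] = 7, so this is optimal.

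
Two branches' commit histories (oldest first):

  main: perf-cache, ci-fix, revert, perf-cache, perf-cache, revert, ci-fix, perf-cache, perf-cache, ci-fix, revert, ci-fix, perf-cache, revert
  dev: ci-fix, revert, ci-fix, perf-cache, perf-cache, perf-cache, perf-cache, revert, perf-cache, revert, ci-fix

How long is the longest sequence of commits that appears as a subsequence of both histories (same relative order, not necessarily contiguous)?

One common subsequence of length 9: ci-fix at main[2]=dev[1] → revert at main[3]=dev[2] → perf-cache at main[4]=dev[4] → perf-cache at main[5]=dev[5] → perf-cache at main[8]=dev[6] → perf-cache at main[9]=dev[7] → revert at main[11]=dev[8] → perf-cache at main[13]=dev[9] → revert at main[14]=dev[10]. dp[14][11] = 9 confirms this is the maximum.

9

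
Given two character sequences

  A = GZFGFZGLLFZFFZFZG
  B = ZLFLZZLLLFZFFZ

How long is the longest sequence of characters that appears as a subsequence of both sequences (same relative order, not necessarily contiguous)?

Pick Z at A[2]=B[1], F at A[3]=B[3], Z at A[6]=B[6], L at A[8]=B[8], L at A[9]=B[9], F at A[10]=B[10], Z at A[11]=B[11], F at A[13]=B[12], F at A[15]=B[13], Z at A[16]=B[14]; all 10 characters appear in both, in order. The LCS DP gives dp[17][14] = 10, so this is optimal.

10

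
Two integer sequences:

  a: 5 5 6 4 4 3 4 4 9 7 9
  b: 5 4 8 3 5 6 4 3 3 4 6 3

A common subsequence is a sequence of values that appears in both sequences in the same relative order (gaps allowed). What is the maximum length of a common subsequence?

Let dp[i][j] be the LCS length of the first i values of a and the first j values of b. dp[i][j] = dp[i-1][j-1]+1 when the i-th and j-th values match, else max(dp[i-1][j], dp[i][j-1]).
    ·  5  4  8  3  5  6  4  3  3  4  6  3
 ·  0  0  0  0  0  0  0  0  0  0  0  0  0
 5  0  1  1  1  1  1  1  1  1  1  1  1  1
 5  0  1  1  1  1  2  2  2  2  2  2  2  2
 6  0  1  1  1  1  2  3  3  3  3  3  3  3
 4  0  1  2  2  2  2  3  4  4  4  4  4  4
 4  0  1  2  2  2  2  3  4  4  4  5  5  5
 3  0  1  2  2  3  3  3  4  5  5  5  5  6
 4  0  1  2  2  3  3  3  4  5  5  6  6  6
 4  0  1  2  2  3  3  3  4  5  5  6  6  6
 9  0  1  2  2  3  3  3  4  5  5  6  6  6
 7  0  1  2  2  3  3  3  4  5  5  6  6  6
 9  0  1  2  2  3  3  3  4  5  5  6  6  6
dp[11][12] = 6. One LCS (by backtracking along matches): 5, 5, 6, 4, 4, 3.

6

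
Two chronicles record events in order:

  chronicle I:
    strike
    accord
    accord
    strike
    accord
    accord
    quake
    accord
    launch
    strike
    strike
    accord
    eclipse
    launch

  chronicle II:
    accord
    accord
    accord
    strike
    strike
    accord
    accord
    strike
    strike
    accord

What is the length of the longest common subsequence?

8

Pick accord (chronicle I #2, chronicle II #2), accord (chronicle I #3, chronicle II #3), strike (chronicle I #4, chronicle II #5), accord (chronicle I #6, chronicle II #6), accord (chronicle I #8, chronicle II #7), strike (chronicle I #10, chronicle II #8), strike (chronicle I #11, chronicle II #9), accord (chronicle I #12, chronicle II #10); all 8 events appear in both, in order. dp[14][10] = 8 confirms this is the maximum.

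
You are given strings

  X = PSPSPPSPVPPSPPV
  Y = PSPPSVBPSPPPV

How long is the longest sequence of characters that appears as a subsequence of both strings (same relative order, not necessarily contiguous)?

Pick P (X #3, Y #1) → S (X #4, Y #2) → P (X #5, Y #3) → P (X #6, Y #4) → S (X #7, Y #5) → V (X #9, Y #6) → P (X #10, Y #8) → P (X #11, Y #10) → P (X #13, Y #11) → P (X #14, Y #12) → V (X #15, Y #13); all 11 characters appear in both, in order, and the DP table's final entry dp[15][13] is also 11, so no common subsequence is longer.

11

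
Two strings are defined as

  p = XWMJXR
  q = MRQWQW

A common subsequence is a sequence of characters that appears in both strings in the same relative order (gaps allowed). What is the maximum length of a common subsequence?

Let dp[i][j] be the LCS length of the first i characters of p and the first j characters of q. dp[i][j] = dp[i-1][j-1]+1 when the i-th and j-th characters match, else max(dp[i-1][j], dp[i][j-1]).
    ·  M  R  Q  W  Q  W
 ·  0  0  0  0  0  0  0
 X  0  0  0  0  0  0  0
 W  0  0  0  0  1  1  1
 M  0  1  1  1  1  1  1
 J  0  1  1  1  1  1  1
 X  0  1  1  1  1  1  1
 R  0  1  2  2  2  2  2
dp[6][6] = 2. One LCS (by backtracking along matches): MR.

2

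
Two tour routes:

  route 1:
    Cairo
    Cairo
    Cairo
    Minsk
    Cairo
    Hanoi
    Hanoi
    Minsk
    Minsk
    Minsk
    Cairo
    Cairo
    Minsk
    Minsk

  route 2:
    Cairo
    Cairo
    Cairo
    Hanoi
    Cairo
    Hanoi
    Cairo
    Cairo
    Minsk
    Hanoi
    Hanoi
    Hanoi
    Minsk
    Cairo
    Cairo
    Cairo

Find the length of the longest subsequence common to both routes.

Taking Cairo [1,5], then Cairo [2,7], then Cairo [3,8], then Minsk [4,9], then Hanoi [6,11], then Hanoi [7,12], then Minsk [8,13], then Cairo [11,15], then Cairo [12,16] gives a common subsequence of length 9. The LCS DP gives dp[14][16] = 9, so this is optimal.

9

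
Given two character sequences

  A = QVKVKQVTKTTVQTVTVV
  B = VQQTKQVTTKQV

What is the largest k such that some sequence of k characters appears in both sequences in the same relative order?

8

One common subsequence of length 8: Q (A #1, B #3); then K (A #5, B #5); then Q (A #6, B #6); then V (A #7, B #7); then T (A #8, B #9); then K (A #9, B #10); then Q (A #13, B #11); then V (A #18, B #12). dp[18][12] = 8 confirms this is the maximum.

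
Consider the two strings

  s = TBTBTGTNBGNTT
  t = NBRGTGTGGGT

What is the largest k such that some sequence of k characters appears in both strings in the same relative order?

Let dp[i][j] be the LCS length of the first i characters of s and the first j characters of t. dp[i][j] = dp[i-1][j-1]+1 when the i-th and j-th characters match, else max(dp[i-1][j], dp[i][j-1]).
    ·  N  B  R  G  T  G  T  G  G  G  T
 ·  0  0  0  0  0  0  0  0  0  0  0  0
 T  0  0  0  0  0  1  1  1  1  1  1  1
 B  0  0  1  1  1  1  1  1  1  1  1  1
 T  0  0  1  1  1  2  2  2  2  2  2  2
 B  0  0  1  1  1  2  2  2  2  2  2  2
 T  0  0  1  1  1  2  2  3  3  3  3  3
 G  0  0  1  1  2  2  3  3  4  4  4  4
 T  0  0  1  1  2  3  3  4  4  4  4  5
 N  0  1  1  1  2  3  3  4  4  4  4  5
 B  0  1  2  2  2  3  3  4  4  4  4  5
 G  0  1  2  2  3  3  4  4  5  5  5  5
 N  0  1  2  2  3  3  4  4  5  5  5  5
 T  0  1  2  2  3  4  4  5  5  5  5  6
 T  0  1  2  2  3  4  4  5  5  5  5  6
dp[13][11] = 6. One LCS (by backtracking along matches): BTTGGT.

6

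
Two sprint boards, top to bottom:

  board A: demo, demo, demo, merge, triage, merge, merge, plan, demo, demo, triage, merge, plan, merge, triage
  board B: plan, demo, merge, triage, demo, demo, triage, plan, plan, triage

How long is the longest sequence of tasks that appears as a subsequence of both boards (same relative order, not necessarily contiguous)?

Taking demo at board A[3]=board B[2], then merge at board A[4]=board B[3], then triage at board A[5]=board B[4], then demo at board A[9]=board B[5], then demo at board A[10]=board B[6], then triage at board A[11]=board B[7], then plan at board A[13]=board B[9], then triage at board A[15]=board B[10] gives a common subsequence of length 8. The LCS DP gives dp[15][10] = 8, so this is optimal.

8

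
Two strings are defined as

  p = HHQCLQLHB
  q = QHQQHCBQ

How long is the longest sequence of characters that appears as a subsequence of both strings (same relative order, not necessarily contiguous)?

One common subsequence of length 5: H (p #2, q #2), Q (p #3, q #3), Q (p #6, q #4), H (p #8, q #5), B (p #9, q #7). Since dp[9][8] = 5, nothing longer is possible.

5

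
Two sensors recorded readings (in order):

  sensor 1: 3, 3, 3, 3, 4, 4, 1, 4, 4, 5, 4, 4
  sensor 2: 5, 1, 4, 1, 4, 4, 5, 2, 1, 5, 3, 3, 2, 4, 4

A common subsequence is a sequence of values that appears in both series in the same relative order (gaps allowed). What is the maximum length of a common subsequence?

One common subsequence of length 7: 4 at sensor 1[6]=sensor 2[3], 1 at sensor 1[7]=sensor 2[4], 4 at sensor 1[8]=sensor 2[5], 4 at sensor 1[9]=sensor 2[6], 5 at sensor 1[10]=sensor 2[10], 4 at sensor 1[11]=sensor 2[14], 4 at sensor 1[12]=sensor 2[15]. The LCS DP gives dp[12][15] = 7, so this is optimal.

7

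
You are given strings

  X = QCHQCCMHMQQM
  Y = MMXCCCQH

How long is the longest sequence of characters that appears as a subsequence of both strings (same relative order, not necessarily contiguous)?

Let dp[i][j] be the LCS length of the first i characters of X and the first j characters of Y. dp[i][j] = dp[i-1][j-1]+1 when the i-th and j-th characters match, else max(dp[i-1][j], dp[i][j-1]).
    ·  M  M  X  C  C  C  Q  H
 ·  0  0  0  0  0  0  0  0  0
 Q  0  0  0  0  0  0  0  1  1
 C  0  0  0  0  1  1  1  1  1
 H  0  0  0  0  1  1  1  1  2
 Q  0  0  0  0  1  1  1  2  2
 C  0  0  0  0  1  2  2  2  2
 C  0  0  0  0  1  2  3  3  3
 M  0  1  1  1  1  2  3  3  3
 H  0  1  1  1  1  2  3  3  4
 M  0  1  2  2  2  2  3  3  4
 Q  0  1  2  2  2  2  3  4  4
 Q  0  1  2  2  2  2  3  4  4
 M  0  1  2  2  2  2  3  4  4
dp[12][8] = 4. One LCS (by backtracking along matches): CCCH.

4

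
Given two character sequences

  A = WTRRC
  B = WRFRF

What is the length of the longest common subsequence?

3

Pick W (A #1, B #1) → R (A #3, B #2) → R (A #4, B #4); all 3 characters appear in both, in order. The LCS DP gives dp[5][5] = 3, so this is optimal.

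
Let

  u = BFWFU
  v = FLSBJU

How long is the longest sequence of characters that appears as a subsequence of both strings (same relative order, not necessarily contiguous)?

2

One common subsequence of length 2: B [1,4]; then U [5,6]. dp[5][6] = 2 confirms this is the maximum.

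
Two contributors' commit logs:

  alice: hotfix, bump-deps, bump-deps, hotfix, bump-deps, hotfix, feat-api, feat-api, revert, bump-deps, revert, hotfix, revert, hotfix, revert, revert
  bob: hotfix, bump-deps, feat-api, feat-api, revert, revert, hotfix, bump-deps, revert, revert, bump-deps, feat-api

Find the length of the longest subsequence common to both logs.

9

One common subsequence of length 9: hotfix [4,1], bump-deps [5,2], feat-api [7,3], feat-api [8,4], revert [9,5], revert [11,6], hotfix [12,7], revert [13,9], revert [15,10], and the DP table's final entry dp[16][12] is also 9, so no common subsequence is longer.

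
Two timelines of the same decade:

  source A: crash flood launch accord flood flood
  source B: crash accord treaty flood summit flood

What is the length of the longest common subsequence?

4

Taking crash (source A #1, source B #1) → accord (source A #4, source B #2) → flood (source A #5, source B #4) → flood (source A #6, source B #6) gives a common subsequence of length 4. dp[6][6] = 4 confirms this is the maximum.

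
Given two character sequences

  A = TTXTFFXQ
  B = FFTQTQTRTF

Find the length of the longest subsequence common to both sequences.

4

Taking T at A[1]=B[5] → T at A[2]=B[7] → T at A[4]=B[9] → F at A[6]=B[10] gives a common subsequence of length 4. Since dp[8][10] = 4, nothing longer is possible.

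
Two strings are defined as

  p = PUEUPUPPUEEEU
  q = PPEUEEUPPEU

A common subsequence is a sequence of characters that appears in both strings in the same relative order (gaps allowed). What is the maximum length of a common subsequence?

8

Let dp[i][j] be the LCS length of the first i characters of p and the first j characters of q. dp[i][j] = dp[i-1][j-1]+1 when the i-th and j-th characters match, else max(dp[i-1][j], dp[i][j-1]).
    ·  P  P  E  U  E  E  U  P  P  E  U
 ·  0  0  0  0  0  0  0  0  0  0  0  0
 P  0  1  1  1  1  1  1  1  1  1  1  1
 U  0  1  1  1  2  2  2  2  2  2  2  2
 E  0  1  1  2  2  3  3  3  3  3  3  3
 U  0  1  1  2  3  3  3  4  4  4  4  4
 P  0  1  2  2  3  3  3  4  5  5  5  5
 U  0  1  2  2  3  3  3  4  5  5  5  6
 P  0  1  2  2  3  3  3  4  5  6  6  6
 P  0  1  2  2  3  3  3  4  5  6  6  6
 U  0  1  2  2  3  3  3  4  5  6  6  7
 E  0  1  2  3  3  4  4  4  5  6  7  7
 E  0  1  2  3  3  4  5  5  5  6  7  7
 E  0  1  2  3  3  4  5  5  5  6  7  7
 U  0  1  2  3  4  4  5  6  6  6  7  8
dp[13][11] = 8. One LCS (by backtracking along matches): PUEUPPEU.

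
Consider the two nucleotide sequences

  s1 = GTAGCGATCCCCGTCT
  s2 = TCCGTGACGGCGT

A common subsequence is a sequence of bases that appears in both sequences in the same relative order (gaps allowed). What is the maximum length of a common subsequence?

Match G at s1[1]=s2[4]; then T at s1[2]=s2[5]; then A at s1[3]=s2[7]; then G at s1[4]=s2[9]; then G at s1[6]=s2[10]; then C at s1[12]=s2[11]; then G at s1[13]=s2[12]; then T at s1[16]=s2[13] — 8 bases in the same relative order in both. Since dp[16][13] = 8, nothing longer is possible.

8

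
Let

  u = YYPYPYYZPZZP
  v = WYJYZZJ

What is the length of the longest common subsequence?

Taking Y (u #1, v #2), then Y (u #7, v #4), then Z (u #8, v #5), then Z (u #10, v #6) gives a common subsequence of length 4. Since dp[12][7] = 4, nothing longer is possible.

4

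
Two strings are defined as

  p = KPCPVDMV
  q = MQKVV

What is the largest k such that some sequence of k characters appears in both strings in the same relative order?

Taking K at p[1]=q[3], V at p[5]=q[4], V at p[8]=q[5] gives a common subsequence of length 3, and the DP table's final entry dp[8][5] is also 3, so no common subsequence is longer.

3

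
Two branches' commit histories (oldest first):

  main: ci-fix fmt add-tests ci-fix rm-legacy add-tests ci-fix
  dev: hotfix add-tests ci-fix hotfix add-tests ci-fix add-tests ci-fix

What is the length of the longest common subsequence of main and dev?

Taking ci-fix (main #1, dev #3), then add-tests (main #3, dev #5), then ci-fix (main #4, dev #6), then add-tests (main #6, dev #7), then ci-fix (main #7, dev #8) gives a common subsequence of length 5, and the DP table's final entry dp[7][8] is also 5, so no common subsequence is longer.

5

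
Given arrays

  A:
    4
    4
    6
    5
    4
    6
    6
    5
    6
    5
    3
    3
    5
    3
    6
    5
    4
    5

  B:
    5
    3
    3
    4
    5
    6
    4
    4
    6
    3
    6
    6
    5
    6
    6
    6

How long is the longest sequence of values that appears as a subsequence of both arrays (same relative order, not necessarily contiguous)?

8

Pick 4 at A[1]=B[7], 4 at A[2]=B[8], 6 at A[3]=B[9], 6 at A[6]=B[11], 6 at A[7]=B[12], 5 at A[8]=B[13], 6 at A[9]=B[15], 6 at A[15]=B[16]; all 8 values appear in both, in order, and the DP table's final entry dp[18][16] is also 8, so no common subsequence is longer.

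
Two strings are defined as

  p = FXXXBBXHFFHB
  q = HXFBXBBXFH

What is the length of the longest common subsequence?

7

Let dp[i][j] be the LCS length of the first i characters of p and the first j characters of q. dp[i][j] = dp[i-1][j-1]+1 when the i-th and j-th characters match, else max(dp[i-1][j], dp[i][j-1]).
    ·  H  X  F  B  X  B  B  X  F  H
 ·  0  0  0  0  0  0  0  0  0  0  0
 F  0  0  0  1  1  1  1  1  1  1  1
 X  0  0  1  1  1  2  2  2  2  2  2
 X  0  0  1  1  1  2  2  2  3  3  3
 X  0  0  1  1  1  2  2  2  3  3  3
 B  0  0  1  1  2  2  3  3  3  3  3
 B  0  0  1  1  2  2  3  4  4  4  4
 X  0  0  1  1  2  3  3  4  5  5  5
 H  0  1  1  1  2  3  3  4  5  5  6
 F  0  1  1  2  2  3  3  4  5  6  6
 F  0  1  1  2  2  3  3  4  5  6  6
 H  0  1  1  2  2  3  3  4  5  6  7
 B  0  1  1  2  3  3  4  4  5  6  7
dp[12][10] = 7. One LCS (by backtracking along matches): FXBBXFH.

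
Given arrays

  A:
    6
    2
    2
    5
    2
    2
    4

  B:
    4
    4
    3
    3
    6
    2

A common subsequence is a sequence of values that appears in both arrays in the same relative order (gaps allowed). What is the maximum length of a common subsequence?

Let dp[i][j] be the LCS length of the first i values of A and the first j values of B. dp[i][j] = dp[i-1][j-1]+1 when the i-th and j-th values match, else max(dp[i-1][j], dp[i][j-1]).
    ·  4  4  3  3  6  2
 ·  0  0  0  0  0  0  0
 6  0  0  0  0  0  1  1
 2  0  0  0  0  0  1  2
 2  0  0  0  0  0  1  2
 5  0  0  0  0  0  1  2
 2  0  0  0  0  0  1  2
 2  0  0  0  0  0  1  2
 4  0  1  1  1  1  1  2
dp[7][6] = 2. One LCS (by backtracking along matches): 6, 2.

2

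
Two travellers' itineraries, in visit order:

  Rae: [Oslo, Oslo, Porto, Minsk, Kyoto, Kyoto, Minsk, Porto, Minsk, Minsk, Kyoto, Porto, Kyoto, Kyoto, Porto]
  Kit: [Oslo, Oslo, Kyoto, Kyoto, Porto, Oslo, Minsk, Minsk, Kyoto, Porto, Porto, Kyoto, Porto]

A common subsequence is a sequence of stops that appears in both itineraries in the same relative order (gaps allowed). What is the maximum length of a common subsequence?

11

Taking Oslo (Rae #1, Kit #1), then Oslo (Rae #2, Kit #2), then Kyoto (Rae #5, Kit #3), then Kyoto (Rae #6, Kit #4), then Porto (Rae #8, Kit #5), then Minsk (Rae #9, Kit #7), then Minsk (Rae #10, Kit #8), then Kyoto (Rae #11, Kit #9), then Porto (Rae #12, Kit #11), then Kyoto (Rae #14, Kit #12), then Porto (Rae #15, Kit #13) gives a common subsequence of length 11. The LCS DP gives dp[15][13] = 11, so this is optimal.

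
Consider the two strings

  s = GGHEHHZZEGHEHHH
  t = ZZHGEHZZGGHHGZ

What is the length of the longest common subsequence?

8

One common subsequence of length 8: G [2,4], then E [4,5], then H [6,6], then Z [7,7], then Z [8,8], then G [10,10], then H [11,11], then H [13,12]. Since dp[15][14] = 8, nothing longer is possible.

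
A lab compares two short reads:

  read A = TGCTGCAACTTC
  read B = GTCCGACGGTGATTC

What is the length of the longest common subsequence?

One common subsequence of length 9: T (read A #1, read B #2), G (read A #2, read B #5), C (read A #3, read B #7), T (read A #4, read B #10), G (read A #5, read B #11), A (read A #8, read B #12), T (read A #10, read B #13), T (read A #11, read B #14), C (read A #12, read B #15). dp[12][15] = 9 confirms this is the maximum.

9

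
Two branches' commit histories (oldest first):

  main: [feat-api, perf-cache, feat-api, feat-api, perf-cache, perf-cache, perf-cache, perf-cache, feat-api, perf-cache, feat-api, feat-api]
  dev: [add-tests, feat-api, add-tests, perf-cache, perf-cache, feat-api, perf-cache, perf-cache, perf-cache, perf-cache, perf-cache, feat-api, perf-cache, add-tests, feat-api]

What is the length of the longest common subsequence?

Taking feat-api (main #1, dev #2) → perf-cache (main #2, dev #5) → feat-api (main #3, dev #6) → perf-cache (main #5, dev #8) → perf-cache (main #6, dev #9) → perf-cache (main #7, dev #10) → perf-cache (main #8, dev #11) → feat-api (main #9, dev #12) → perf-cache (main #10, dev #13) → feat-api (main #12, dev #15) gives a common subsequence of length 10. dp[12][15] = 10 confirms this is the maximum.

10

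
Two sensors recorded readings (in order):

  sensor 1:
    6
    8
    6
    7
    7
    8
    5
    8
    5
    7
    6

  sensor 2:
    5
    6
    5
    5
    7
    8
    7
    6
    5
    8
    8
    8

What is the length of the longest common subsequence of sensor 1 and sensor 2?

Let dp[i][j] be the LCS length of the first i values of sensor 1 and the first j values of sensor 2. dp[i][j] = dp[i-1][j-1]+1 when the i-th and j-th values match, else max(dp[i-1][j], dp[i][j-1]).
    ·  5  6  5  5  7  8  7  6  5  8  8  8
 ·  0  0  0  0  0  0  0  0  0  0  0  0  0
 6  0  0  1  1  1  1  1  1  1  1  1  1  1
 8  0  0  1  1  1  1  2  2  2  2  2  2  2
 6  0  0  1  1  1  1  2  2  3  3  3  3  3
 7  0  0  1  1  1  2  2  3  3  3  3  3  3
 7  0  0  1  1  1  2  2  3  3  3  3  3  3
 8  0  0  1  1  1  2  3  3  3  3  4  4  4
 5  0  1  1  2  2  2  3  3  3  4  4  4  4
 8  0  1  1  2  2  2  3  3  3  4  5  5  5
 5  0  1  1  2  3  3  3  3  3  4  5  5  5
 7  0  1  1  2  3  4  4  4  4  4  5  5  5
 6  0  1  2  2  3  4  4  4  5  5  5  5  5
dp[11][12] = 5. One LCS (by backtracking along matches): 6, 8, 6, 8, 8.

5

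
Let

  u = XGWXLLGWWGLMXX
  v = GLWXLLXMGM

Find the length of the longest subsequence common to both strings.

One common subsequence of length 7: G at u[2]=v[1], then W at u[3]=v[3], then X at u[4]=v[4], then L at u[5]=v[5], then L at u[6]=v[6], then G at u[10]=v[9], then M at u[12]=v[10], and the DP table's final entry dp[14][10] is also 7, so no common subsequence is longer.

7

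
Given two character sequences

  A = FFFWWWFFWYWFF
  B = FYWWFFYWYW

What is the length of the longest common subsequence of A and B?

Let dp[i][j] be the LCS length of the first i characters of A and the first j characters of B. dp[i][j] = dp[i-1][j-1]+1 when the i-th and j-th characters match, else max(dp[i-1][j], dp[i][j-1]).
    ·  F  Y  W  W  F  F  Y  W  Y  W
 ·  0  0  0  0  0  0  0  0  0  0  0
 F  0  1  1  1  1  1  1  1  1  1  1
 F  0  1  1  1  1  2  2  2  2  2  2
 F  0  1  1  1  1  2  3  3  3  3  3
 W  0  1  1  2  2  2  3  3  4  4  4
 W  0  1  1  2  3  3  3  3  4  4  5
 W  0  1  1  2  3  3  3  3  4  4  5
 F  0  1  1  2  3  4  4  4  4  4  5
 F  0  1  1  2  3  4  5  5  5  5  5
 W  0  1  1  2  3  4  5  5  6  6  6
 Y  0  1  2  2  3  4  5  6  6  7  7
 W  0  1  2  3  3  4  5  6  7  7  8
 F  0  1  2  3  3  4  5  6  7  7  8
 F  0  1  2  3  3  4  5  6  7  7  8
dp[13][10] = 8. One LCS (by backtracking along matches): FWWFFWYW.

8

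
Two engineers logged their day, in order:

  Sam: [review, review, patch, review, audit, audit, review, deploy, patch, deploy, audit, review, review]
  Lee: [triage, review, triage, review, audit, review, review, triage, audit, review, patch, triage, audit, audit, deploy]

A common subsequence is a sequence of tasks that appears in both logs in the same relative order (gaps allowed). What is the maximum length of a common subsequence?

Pick review at Sam[1]=Lee[4], review at Sam[2]=Lee[6], review at Sam[4]=Lee[7], audit at Sam[6]=Lee[9], review at Sam[7]=Lee[10], patch at Sam[9]=Lee[11], deploy at Sam[10]=Lee[15]; all 7 tasks appear in both, in order. Since dp[13][15] = 7, nothing longer is possible.

7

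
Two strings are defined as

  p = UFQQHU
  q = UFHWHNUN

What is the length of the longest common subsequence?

4

Let dp[i][j] be the LCS length of the first i characters of p and the first j characters of q. dp[i][j] = dp[i-1][j-1]+1 when the i-th and j-th characters match, else max(dp[i-1][j], dp[i][j-1]).
    ·  U  F  H  W  H  N  U  N
 ·  0  0  0  0  0  0  0  0  0
 U  0  1  1  1  1  1  1  1  1
 F  0  1  2  2  2  2  2  2  2
 Q  0  1  2  2  2  2  2  2  2
 Q  0  1  2  2  2  2  2  2  2
 H  0  1  2  3  3  3  3  3  3
 U  0  1  2  3  3  3  3  4  4
dp[6][8] = 4. One LCS (by backtracking along matches): UFHU.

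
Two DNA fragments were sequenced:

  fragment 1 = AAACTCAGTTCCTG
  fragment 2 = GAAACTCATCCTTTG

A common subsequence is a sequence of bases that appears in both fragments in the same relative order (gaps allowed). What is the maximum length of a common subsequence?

12

Match A at fragment 1[1]=fragment 2[2]; then A at fragment 1[2]=fragment 2[3]; then A at fragment 1[3]=fragment 2[4]; then C at fragment 1[4]=fragment 2[5]; then T at fragment 1[5]=fragment 2[6]; then C at fragment 1[6]=fragment 2[7]; then A at fragment 1[7]=fragment 2[8]; then T at fragment 1[10]=fragment 2[9]; then C at fragment 1[11]=fragment 2[10]; then C at fragment 1[12]=fragment 2[11]; then T at fragment 1[13]=fragment 2[14]; then G at fragment 1[14]=fragment 2[15] — 12 bases in the same relative order in both. Since dp[14][15] = 12, nothing longer is possible.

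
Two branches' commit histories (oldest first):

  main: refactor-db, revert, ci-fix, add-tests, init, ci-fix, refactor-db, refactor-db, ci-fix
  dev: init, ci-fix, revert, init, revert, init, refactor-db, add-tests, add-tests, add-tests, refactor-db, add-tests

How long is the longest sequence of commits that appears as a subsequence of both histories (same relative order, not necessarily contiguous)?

4

Pick revert [2,5]; then init [5,6]; then refactor-db [7,7]; then refactor-db [8,11]; all 4 commits appear in both, in order, and the DP table's final entry dp[9][12] is also 4, so no common subsequence is longer.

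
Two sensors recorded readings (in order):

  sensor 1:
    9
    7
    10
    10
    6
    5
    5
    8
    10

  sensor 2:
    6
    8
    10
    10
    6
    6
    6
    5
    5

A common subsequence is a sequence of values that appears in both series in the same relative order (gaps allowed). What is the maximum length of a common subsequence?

5

Pick 10 (sensor 1 #3, sensor 2 #3) → 10 (sensor 1 #4, sensor 2 #4) → 6 (sensor 1 #5, sensor 2 #7) → 5 (sensor 1 #6, sensor 2 #8) → 5 (sensor 1 #7, sensor 2 #9); all 5 values appear in both, in order, and the DP table's final entry dp[9][9] is also 5, so no common subsequence is longer.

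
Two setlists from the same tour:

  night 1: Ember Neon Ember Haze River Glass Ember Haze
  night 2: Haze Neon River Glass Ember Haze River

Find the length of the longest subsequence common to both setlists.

One common subsequence of length 5: Neon (night 1 #2, night 2 #2), River (night 1 #5, night 2 #3), Glass (night 1 #6, night 2 #4), Ember (night 1 #7, night 2 #5), Haze (night 1 #8, night 2 #6), and the DP table's final entry dp[8][7] is also 5, so no common subsequence is longer.

5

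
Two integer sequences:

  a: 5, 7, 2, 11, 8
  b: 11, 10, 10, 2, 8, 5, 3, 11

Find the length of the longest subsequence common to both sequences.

Pick 5 (a #1, b #6); then 11 (a #4, b #8); all 2 values appear in both, in order. dp[5][8] = 2 confirms this is the maximum.

2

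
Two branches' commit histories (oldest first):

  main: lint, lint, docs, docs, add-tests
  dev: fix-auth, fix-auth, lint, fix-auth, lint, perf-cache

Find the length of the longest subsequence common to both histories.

One common subsequence of length 2: lint (main #1, dev #3) → lint (main #2, dev #5). Since dp[5][6] = 2, nothing longer is possible.

2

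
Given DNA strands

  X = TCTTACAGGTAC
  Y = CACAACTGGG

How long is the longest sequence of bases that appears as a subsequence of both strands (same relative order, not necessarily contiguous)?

6

Let dp[i][j] be the LCS length of the first i bases of X and the first j bases of Y. dp[i][j] = dp[i-1][j-1]+1 when the i-th and j-th bases match, else max(dp[i-1][j], dp[i][j-1]).
    ·  C  A  C  A  A  C  T  G  G  G
 ·  0  0  0  0  0  0  0  0  0  0  0
 T  0  0  0  0  0  0  0  1  1  1  1
 C  0  1  1  1  1  1  1  1  1  1  1
 T  0  1  1  1  1  1  1  2  2  2  2
 T  0  1  1  1  1  1  1  2  2  2  2
 A  0  1  2  2  2  2  2  2  2  2  2
 C  0  1  2  3  3  3  3  3  3  3  3
 A  0  1  2  3  4  4  4  4  4  4  4
 G  0  1  2  3  4  4  4  4  5  5  5
 G  0  1  2  3  4  4  4  4  5  6  6
 T  0  1  2  3  4  4  4  5  5  6  6
 A  0  1  2  3  4  5  5  5  5  6  6
 C  0  1  2  3  4  5  6  6  6  6  6
dp[12][10] = 6. One LCS (by backtracking along matches): CACAGG.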